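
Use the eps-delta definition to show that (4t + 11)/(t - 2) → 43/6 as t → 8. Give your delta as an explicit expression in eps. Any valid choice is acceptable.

delta = min(3, (18/19)eps)

Suppose eps > 0. We want delta > 0 with 0 < |t − 8| < delta ⇒ |(4t + 11)/(t - 2) − (43/6)| < eps.
Combining over a common denominator, (4t + 11)/(t - 2) − (43/6) = [(4t + 11)·6 − 43·(t - 2)] / [6·(t - 2)] = -19(t − 8) / (6(t - 2)).
So |(4t + 11)/(t - 2) − (43/6)| = 19|t − 8| / (6·|t − 2|).
Require delta ≤ 3, so |t − 2| ≥ |6| − |t − 8| > 6 − 3 = 3.
Hence |(4t + 11)/(t - 2) − (43/6)| < 19|t − 8|/(6·3) = (19/18)|t − 8|, which is < eps once |t − 8| < (18/19)eps.
Take delta = min(3, (18/19)eps). Then 0 < |t − 8| < delta forces both bounds, so |(4t + 11)/(t - 2) − (43/6)| < eps.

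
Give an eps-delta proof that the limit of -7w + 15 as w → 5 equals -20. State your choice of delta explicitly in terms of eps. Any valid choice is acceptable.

Suppose eps > 0. We need delta > 0 so that 0 < |w − 5| < delta implies |(-7w + 15) + 20| < eps.
|(-7w + 15) + 20| = |-7w + 35| = 7|w − 5|.
So 7|w − 5| < eps exactly when |w − 5| < eps/7.
Take delta = eps/7. If 0 < |w − 5| < delta then |(-7w + 15) + 20| = 7|w − 5| < 7·(eps/7) = eps.

delta = eps/7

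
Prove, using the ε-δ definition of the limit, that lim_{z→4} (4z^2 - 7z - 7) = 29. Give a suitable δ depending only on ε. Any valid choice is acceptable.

Let ε > 0 be given. We want δ > 0 such that 0 < |z − 4| < δ implies |(4z^2 - 7z - 7) − 29| < ε.
(4z^2 - 7z - 7) − 29 = 4z^2 - 7z - 36 = (z − 4)(4z + 9).
So |(4z^2 - 7z - 7) − 29| = |z − 4|·|4z + 9|.
Require δ ≤ 1. Then |z − 4| < 1 gives |z| < 5, and by the triangle inequality |4z + 9| ≤ 4·5 + 9 = 29.
Hence |(4z^2 - 7z - 7) − 29| ≤ 29|z − 4| < ε provided |z − 4| < ε/29.
Choosing δ = min(1, ε/29) ensures both conditions, hence |(4z^2 - 7z - 7) − 29| < ε.

δ = min(1, ε/29)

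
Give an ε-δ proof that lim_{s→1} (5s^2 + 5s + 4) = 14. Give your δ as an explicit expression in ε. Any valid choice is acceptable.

δ = min(1, ε/20)

Suppose ε > 0. We want δ > 0 such that 0 < |s − 1| < δ implies |(5s^2 + 5s + 4) − 14| < ε.
(5s^2 + 5s + 4) − 14 = 5s^2 + 5s - 10 = (s − 1)(5s + 10).
So |(5s^2 + 5s + 4) − 14| = |s − 1|·|5s + 10|.
Require δ ≤ 1. Then |s − 1| < 1 gives |s| < 2, and by the triangle inequality |5s + 10| ≤ 5·2 + 10 = 20.
Hence |(5s^2 + 5s + 4) − 14| ≤ 20|s − 1| < ε provided |s − 1| < ε/20.
Take δ = min(1, ε/20). Then 0 < |s − 1| < δ gives both |s − 1| < 1 and |s − 1| < ε/20, so |(5s^2 + 5s + 4) − 14| < ε.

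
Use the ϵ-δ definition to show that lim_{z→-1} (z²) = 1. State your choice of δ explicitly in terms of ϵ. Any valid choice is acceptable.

δ = min(1, ϵ/3)

Let ϵ > 0 be given. We seek δ > 0 with 0 < |z + 1| < δ ⇒ |z² − 1| < ϵ.
Factor: z² − 1 = (z + 1)(z - 1), so |z² − 1| = |z + 1|·|z - 1|.
Impose δ ≤ 1 so that |z| < 2; then |z - 1| ≤ 3.
Hence |z² − 1| ≤ 3|z + 1|, which is < ϵ once |z + 1| < ϵ/3.
Take δ = min(1, ϵ/3). If 0 < |z + 1| < δ then both bounds hold and |z² − 1| ≤ 3|z + 1| < 3·(ϵ/3) = ϵ.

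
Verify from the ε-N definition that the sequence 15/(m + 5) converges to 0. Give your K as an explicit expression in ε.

K = 15/ε

Suppose ε > 0. For m ≥ 1, |15/(m + 5) − 0| = 15/(m + 5) ≤ 15/m.
We need 15/m < ε, i.e. m > 15/ε.
Take K = 15/ε. If m > K then |15/(m + 5)| ≤ 15/m < ε.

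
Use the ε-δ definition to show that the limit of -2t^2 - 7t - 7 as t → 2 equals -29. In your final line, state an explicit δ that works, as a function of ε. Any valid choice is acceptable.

Fix ε > 0. We want δ > 0 such that 0 < |t − 2| < δ implies |(-2t^2 - 7t - 7) + 29| < ε.
(-2t^2 - 7t - 7) + 29 = -2t^2 - 7t + 22 = (t − 2)(-2t - 11).
So |(-2t^2 - 7t - 7) + 29| = |t − 2|·|-2t - 11|.
Require δ ≤ 1. Then |t − 2| < 1 gives |t| < 3, and by the triangle inequality |-2t - 11| ≤ 2·3 + 11 = 17.
Hence |(-2t^2 - 7t - 7) + 29| ≤ 17|t − 2| < ε provided |t − 2| < ε/17.
Take δ = min(1, ε/17). Then 0 < |t − 2| < δ gives both |t − 2| < 1 and |t − 2| < ε/17, so |(-2t^2 - 7t - 7) + 29| < ε.

δ = min(1, ε/17)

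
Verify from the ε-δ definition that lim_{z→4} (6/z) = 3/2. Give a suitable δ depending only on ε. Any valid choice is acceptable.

Let ε > 0 be given. We seek δ > 0 such that 0 < |z − 4| < δ implies |6/z − (3/2)| < ε.
|6/z − (3/2)| = 6·|4 − z|/(4·|z|) = 6|z − 4|/(4|z|).
Restrict δ ≤ 2. Then |z − 4| < 2 gives |z| > 2, so 4|z| > 8.
Then |6/z − (3/2)| < 6|z − 4|/8, which is < ε when |z − 4| < (4/3)ε.
Take δ = min(2, (4/3)ε). Then 0 < |z − 4| < δ gives both |z − 4| < 2 and |z − 4| < (4/3)ε, so |6/z − (3/2)| < ε.

δ = min(2, (4/3)ε)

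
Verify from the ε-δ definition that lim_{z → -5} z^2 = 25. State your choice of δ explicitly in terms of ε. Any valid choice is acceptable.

Suppose ε > 0. We seek δ > 0 with 0 < |z + 5| < δ ⇒ |z^2 − 25| < ε.
Factor: z^2 − 25 = (z + 5)(z - 5), so |z^2 − 25| = |z + 5|·|z - 5|.
Restrict δ ≤ 1. Then |z + 5| < 1 gives |z| < 6, so by the triangle inequality |z - 5| ≤ 6 + 5 = 11.
Hence |z^2 − 25| ≤ 11|z + 5|, which is < ε once |z + 5| < ε/11.
Take δ = min(1, ε/11). If 0 < |z + 5| < δ then both bounds hold and |z^2 − 25| ≤ 11|z + 5| < 11·(ε/11) = ε.

δ = min(1, ε/11)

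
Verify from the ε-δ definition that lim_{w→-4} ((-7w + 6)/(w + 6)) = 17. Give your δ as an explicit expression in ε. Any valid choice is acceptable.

δ = min(1, (1/24)ε)

Let ε > 0. We want δ > 0 with 0 < |w + 4| < δ ⇒ |(-7w + 6)/(w + 6) − 17| < ε.
Combining over a common denominator, (-7w + 6)/(w + 6) − 17 = [(-7w + 6)·2 − 34·(w + 6)] / [2·(w + 6)] = -48(w + 4) / (2(w + 6)).
So |(-7w + 6)/(w + 6) − 17| = 48|w + 4| / (2·|w + 6|).
Restrict δ ≤ 1. Then |w + 4| < 1 gives |w + 6| = |(w + 4) + 2| ≥ 2 − 1 = 1.
Hence |(-7w + 6)/(w + 6) − 17| < 48|w + 4|/(2·1) = 24|w + 4|, which is < ε once |w + 4| < (1/24)ε.
Take δ = min(1, (1/24)ε). Then 0 < |w + 4| < δ forces both bounds, so |(-7w + 6)/(w + 6) − 17| < ε.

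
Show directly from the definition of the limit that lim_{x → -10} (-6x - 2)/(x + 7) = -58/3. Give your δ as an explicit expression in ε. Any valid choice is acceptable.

δ = min(3/2, (9/80)ε)

Let ε > 0. We want δ > 0 with 0 < |x + 10| < δ ⇒ |(-6x - 2)/(x + 7) + 58/3| < ε.
Combining over a common denominator, (-6x - 2)/(x + 7) + 58/3 = [(-6x - 2)·(-3) − 58·(x + 7)] / [(-3)·(x + 7)] = -40(x + 10) / ((-3)(x + 7)).
So |(-6x - 2)/(x + 7) + 58/3| = 40|x + 10| / (3·|x + 7|).
Restrict δ ≤ 3/2. Then |x + 10| < 3/2 gives |x + 7| = |(x + 10) + (-3)| ≥ 3 − 3/2 = 3/2.
Hence |(-6x - 2)/(x + 7) + 58/3| < 40|x + 10|/(3·(3/2)) = (80/9)|x + 10|, which is < ε once |x + 10| < (9/80)ε.
Take δ = min(3/2, (9/80)ε). Then 0 < |x + 10| < δ forces both bounds, so |(-6x - 2)/(x + 7) + 58/3| < ε.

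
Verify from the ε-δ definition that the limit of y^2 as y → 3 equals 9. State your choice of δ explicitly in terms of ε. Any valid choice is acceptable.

Suppose ε > 0. We seek δ > 0 with 0 < |y − 3| < δ ⇒ |y^2 − 9| < ε.
Factor: y^2 − 9 = (y − 3)(y + 3), so |y^2 − 9| = |y − 3|·|y + 3|.
Impose δ ≤ 1 so that |y| < 4; then |y + 3| ≤ 7.
Hence |y^2 − 9| ≤ 7|y − 3|, which is < ε once |y − 3| < ε/7.
Take δ = min(1, ε/7). If 0 < |y − 3| < δ then both bounds hold and |y^2 − 9| ≤ 7|y − 3| < 7·(ε/7) = ε.

δ = min(1, ε/7)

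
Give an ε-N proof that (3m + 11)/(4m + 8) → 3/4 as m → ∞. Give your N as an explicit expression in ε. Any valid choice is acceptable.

Fix ε > 0. For m ≥ 1, |(3m + 11)/(4m + 8) − (3/4)| = |20|/(4(4m + 8)) = 20/(4(4m + 8)).
Since 4m + 8 ≥ 4m for m ≥ 1, this is ≤ 20/(4·4m) = (5/4)/m.
So |(3m + 11)/(4m + 8) − (3/4)| < ε whenever m > (5/4)/ε.
Take N = (5/4)/ε. If m > N then |(3m + 11)/(4m + 8) − (3/4)| ≤ (5/4)/m < ε.

N = (5/4)/ε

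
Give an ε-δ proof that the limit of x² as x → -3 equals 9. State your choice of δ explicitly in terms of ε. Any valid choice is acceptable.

δ = min(1, ε/7)

Let ε > 0 be given. We seek δ > 0 with 0 < |x + 3| < δ ⇒ |x² − 9| < ε.
Factor: x² − 9 = (x + 3)(x - 3), so |x² − 9| = |x + 3|·|x - 3|.
Impose δ ≤ 1 so that |x| < 4; then |x - 3| ≤ 7.
Hence |x² − 9| ≤ 7|x + 3|, which is < ε once |x + 3| < ε/7.
Take δ = min(1, ε/7). If 0 < |x + 3| < δ then both bounds hold and |x² − 9| ≤ 7|x + 3| < 7·(ε/7) = ε.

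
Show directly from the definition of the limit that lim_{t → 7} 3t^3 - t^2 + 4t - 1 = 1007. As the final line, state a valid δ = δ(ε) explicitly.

Let ε > 0. We want δ > 0 such that 0 < |t − 7| < δ implies |(3t^3 - t^2 + 4t - 1) − 1007| < ε.
(3t^3 - t^2 + 4t - 1) − 1007 = 3t^3 - t^2 + 4t - 1008 = (t − 7)(3t^2 + 20t + 144).
So |(3t^3 - t^2 + 4t - 1) − 1007| = |t − 7|·|3t^2 + 20t + 144|.
Require δ ≤ 1. Then |t − 7| < 1 gives |t| < 8, and by the triangle inequality |3t^2 + 20t + 144| ≤ 3·8^2 + 20·8 + 144 = 496.
Hence |(3t^3 - t^2 + 4t - 1) − 1007| ≤ 496|t − 7| < ε provided |t − 7| < ε/496.
Take δ = min(1, ε/496). Then 0 < |t − 7| < δ gives both |t − 7| < 1 and |t − 7| < ε/496, so |(3t^3 - t^2 + 4t - 1) − 1007| < ε.

δ = min(1, ε/496)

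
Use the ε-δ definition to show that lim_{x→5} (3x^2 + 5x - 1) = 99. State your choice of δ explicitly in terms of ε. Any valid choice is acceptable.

Let ε > 0. We want δ > 0 such that 0 < |x − 5| < δ implies |(3x^2 + 5x - 1) − 99| < ε.
(3x^2 + 5x - 1) − 99 = 3x^2 + 5x - 100 = (x − 5)(3x + 20).
So |(3x^2 + 5x - 1) − 99| = |x − 5|·|3x + 20|.
Assume first that |x − 5| < 2, so |x| < 7. Then |3x + 20| ≤ 3·7 + 20 = 41.
Hence |(3x^2 + 5x - 1) − 99| ≤ 41|x − 5| < ε provided |x − 5| < ε/41.
Take δ = min(2, ε/41). Then 0 < |x − 5| < δ gives both |x − 5| < 2 and |x − 5| < ε/41, so |(3x^2 + 5x - 1) − 99| < ε.

δ = min(2, ε/41)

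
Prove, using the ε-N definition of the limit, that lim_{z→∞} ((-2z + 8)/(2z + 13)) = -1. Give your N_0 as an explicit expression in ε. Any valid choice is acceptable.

Suppose ε > 0. We seek N_0 > 0 such that z > N_0 implies |(-2z + 8)/(2z + 13) + 1| < ε.
(-2z + 8)/(2z + 13) + 1 = (2(-2z + 8) − (-2)(2z + 13)) / (2(2z + 13)) = 42/(2(2z + 13)).
For z > 0 we have 2z + 13 > 2z, so |(-2z + 8)/(2z + 13) + 1| = 42/(2(2z + 13)) < 42/(2·2z) = (21/2)/z.
Thus |(-2z + 8)/(2z + 13) + 1| < ε whenever z > (21/2)/ε.
Take N_0 = (21/2)/ε. If z > N_0 then |(-2z + 8)/(2z + 13) + 1| < (21/2)/z < ε.

N_0 = (21/2)/ε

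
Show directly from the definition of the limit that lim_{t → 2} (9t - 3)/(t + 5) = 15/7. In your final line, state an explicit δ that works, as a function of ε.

δ = min(7/2, (49/96)ε)

Let ε > 0. We want δ > 0 with 0 < |t − 2| < δ ⇒ |(9t - 3)/(t + 5) − (15/7)| < ε.
Combining over a common denominator, (9t - 3)/(t + 5) − (15/7) = [(9t - 3)·7 − 15·(t + 5)] / [7·(t + 5)] = 48(t − 2) / (7(t + 5)).
So |(9t - 3)/(t + 5) − (15/7)| = 48|t − 2| / (7·|t + 5|).
Restrict δ ≤ 7/2. Then |t − 2| < 7/2 gives |t + 5| = |(t − 2) + 7| ≥ 7 − 7/2 = 7/2.
Hence |(9t - 3)/(t + 5) − (15/7)| < 48|t − 2|/(7·(7/2)) = (96/49)|t − 2|, which is < ε once |t − 2| < (49/96)ε.
Take δ = min(7/2, (49/96)ε). Then 0 < |t − 2| < δ forces both bounds, so |(9t - 3)/(t + 5) − (15/7)| < ε.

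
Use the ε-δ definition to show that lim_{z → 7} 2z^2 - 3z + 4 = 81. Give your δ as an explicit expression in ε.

δ = min(2, ε/29)

Fix ε > 0. We want δ > 0 such that 0 < |z − 7| < δ implies |(2z^2 - 3z + 4) − 81| < ε.
(2z^2 - 3z + 4) − 81 = 2z^2 - 3z - 77 = (z − 7)(2z + 11).
So |(2z^2 - 3z + 4) − 81| = |z − 7|·|2z + 11|.
Assume first that |z − 7| < 2, so |z| < 9. Then |2z + 11| ≤ 2·9 + 11 = 29.
Hence |(2z^2 - 3z + 4) − 81| ≤ 29|z − 7| < ε provided |z − 7| < ε/29.
Choosing δ = min(2, ε/29) ensures both conditions, hence |(2z^2 - 3z + 4) − 81| < ε.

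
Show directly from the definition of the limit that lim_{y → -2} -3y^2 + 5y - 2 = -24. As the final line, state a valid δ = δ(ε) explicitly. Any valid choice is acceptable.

Let ε > 0. We want δ > 0 such that 0 < |y + 2| < δ implies |(-3y^2 + 5y - 2) + 24| < ε.
(-3y^2 + 5y - 2) + 24 = -3y^2 + 5y + 22 = (y + 2)(-3y + 11).
So |(-3y^2 + 5y - 2) + 24| = |y + 2|·|-3y + 11|.
Assume first that |y + 2| < 1, so |y| < 3. Then |-3y + 11| ≤ 3·3 + 11 = 20.
Hence |(-3y^2 + 5y - 2) + 24| ≤ 20|y + 2| < ε provided |y + 2| < ε/20.
Choosing δ = min(1, ε/20) ensures both conditions, hence |(-3y^2 + 5y - 2) + 24| < ε.

δ = min(1, ε/20)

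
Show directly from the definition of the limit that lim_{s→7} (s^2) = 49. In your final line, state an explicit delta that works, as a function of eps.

delta = min(1, eps/15)

Fix eps > 0. We seek delta > 0 with 0 < |s − 7| < delta ⇒ |s^2 − 49| < eps.
Factor: s^2 − 49 = (s − 7)(s + 7), so |s^2 − 49| = |s − 7|·|s + 7|.
Restrict delta ≤ 1. Then |s − 7| < 1 gives |s| < 8, so by the triangle inequality |s + 7| ≤ 8 + 7 = 15.
Hence |s^2 − 49| ≤ 15|s − 7|, which is < eps once |s − 7| < eps/15.
Take delta = min(1, eps/15). If 0 < |s − 7| < delta then both bounds hold and |s^2 − 49| ≤ 15|s − 7| < 15·(eps/15) = eps.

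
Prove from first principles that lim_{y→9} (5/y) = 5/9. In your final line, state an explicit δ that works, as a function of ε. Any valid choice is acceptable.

Let ε > 0. We seek δ > 0 such that 0 < |y − 9| < δ implies |5/y − (5/9)| < ε.
|5/y − (5/9)| = 5·|9 − y|/(9·|y|) = 5|y − 9|/(9|y|).
Restrict δ ≤ 9/2. Then |y − 9| < 9/2 gives |y| > 9/2, so 9|y| > 81/2.
Then |5/y − (5/9)| < 5|y − 9|/(81/2), which is < ε when |y − 9| < (81/10)ε.
Take δ = min(9/2, (81/10)ε). Then 0 < |y − 9| < δ gives both |y − 9| < 9/2 and |y − 9| < (81/10)ε, so |5/y − (5/9)| < ε.

δ = min(9/2, (81/10)ε)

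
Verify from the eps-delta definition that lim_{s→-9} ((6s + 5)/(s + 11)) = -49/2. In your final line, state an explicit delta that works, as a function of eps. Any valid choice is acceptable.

Let eps > 0 be given. We want delta > 0 with 0 < |s + 9| < delta ⇒ |(6s + 5)/(s + 11) + 49/2| < eps.
Combining over a common denominator, (6s + 5)/(s + 11) + 49/2 = [(6s + 5)·2 − (-49)·(s + 11)] / [2·(s + 11)] = 61(s + 9) / (2(s + 11)).
So |(6s + 5)/(s + 11) + 49/2| = 61|s + 9| / (2·|s + 11|).
Restrict delta ≤ 1. Then |s + 9| < 1 gives |s + 11| = |(s + 9) + 2| ≥ 2 − 1 = 1.
Hence |(6s + 5)/(s + 11) + 49/2| < 61|s + 9|/(2·1) = (61/2)|s + 9|, which is < eps once |s + 9| < (2/61)eps.
Take delta = min(1, (2/61)eps). Then 0 < |s + 9| < delta forces both bounds, so |(6s + 5)/(s + 11) + 49/2| < eps.

delta = min(1, (2/61)eps)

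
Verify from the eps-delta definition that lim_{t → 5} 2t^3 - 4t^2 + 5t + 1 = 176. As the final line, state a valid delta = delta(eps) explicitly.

delta = min(2, eps/175)

Suppose eps > 0. We want delta > 0 such that 0 < |t − 5| < delta implies |(2t^3 - 4t^2 + 5t + 1) − 176| < eps.
(2t^3 - 4t^2 + 5t + 1) − 176 = 2t^3 - 4t^2 + 5t - 175 = (t − 5)(2t^2 + 6t + 35).
So |(2t^3 - 4t^2 + 5t + 1) − 176| = |t − 5|·|2t^2 + 6t + 35|.
Assume first that |t − 5| < 2, so |t| < 7. Then |2t^2 + 6t + 35| ≤ 2·7^2 + 6·7 + 35 = 175.
Hence |(2t^3 - 4t^2 + 5t + 1) − 176| ≤ 175|t − 5| < eps provided |t − 5| < eps/175.
Take delta = min(2, eps/175). Then 0 < |t − 5| < delta gives both |t − 5| < 2 and |t − 5| < eps/175, so |(2t^3 - 4t^2 + 5t + 1) − 176| < eps.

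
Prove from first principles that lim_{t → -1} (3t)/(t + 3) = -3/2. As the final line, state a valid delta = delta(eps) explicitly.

delta = min(1, (2/9)eps)

Let eps > 0 be given. We want delta > 0 with 0 < |t + 1| < delta ⇒ |(3t)/(t + 3) + 3/2| < eps.
Combining over a common denominator, (3t)/(t + 3) + 3/2 = [(3t)·2 − (-3)·(t + 3)] / [2·(t + 3)] = 9(t + 1) / (2(t + 3)).
So |(3t)/(t + 3) + 3/2| = 9|t + 1| / (2·|t + 3|).
Restrict delta ≤ 1. Then |t + 1| < 1 gives |t + 3| = |(t + 1) + 2| ≥ 2 − 1 = 1.
Hence |(3t)/(t + 3) + 3/2| < 9|t + 1|/(2·1) = (9/2)|t + 1|, which is < eps once |t + 1| < (2/9)eps.
Take delta = min(1, (2/9)eps). Then 0 < |t + 1| < delta forces both bounds, so |(3t)/(t + 3) + 3/2| < eps.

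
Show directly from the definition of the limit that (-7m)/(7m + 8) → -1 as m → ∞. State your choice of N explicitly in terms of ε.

Let ε > 0 be given. For m ≥ 1, |(-7m)/(7m + 8) + 1| = |56|/(7(7m + 8)) = 56/(7(7m + 8)).
Since 7m + 8 ≥ 7m for m ≥ 1, this is ≤ 56/(7·7m) = (8/7)/m.
So |(-7m)/(7m + 8) + 1| < ε whenever m > (8/7)/ε.
Take N = (8/7)/ε. If m > N then |(-7m)/(7m + 8) + 1| ≤ (8/7)/m < ε.

N = (8/7)/ε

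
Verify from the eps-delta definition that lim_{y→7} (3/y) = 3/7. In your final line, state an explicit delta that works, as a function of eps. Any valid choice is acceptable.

delta = min(7/2, (49/6)eps)

Fix eps > 0. We seek delta > 0 such that 0 < |y − 7| < delta implies |3/y − (3/7)| < eps.
|3/y − (3/7)| = 3·|7 − y|/(7·|y|) = 3|y − 7|/(7|y|).
Restrict delta ≤ 7/2. Then |y − 7| < 7/2 gives |y| > 7/2, so 7|y| > 49/2.
Then |3/y − (3/7)| < 3|y − 7|/(49/2), which is < eps when |y − 7| < (49/6)eps.
Take delta = min(7/2, (49/6)eps). Then 0 < |y − 7| < delta gives both |y − 7| < 7/2 and |y − 7| < (49/6)eps, so |3/y − (3/7)| < eps.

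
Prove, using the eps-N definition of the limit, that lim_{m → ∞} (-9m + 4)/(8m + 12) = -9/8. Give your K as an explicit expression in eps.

K = (35/16)/eps

Let eps > 0 be given. For m ≥ 1, |(-9m + 4)/(8m + 12) + 9/8| = |140|/(8(8m + 12)) = 140/(8(8m + 12)).
Since 8m + 12 ≥ 8m for m ≥ 1, this is ≤ 140/(8·8m) = (35/16)/m.
So |(-9m + 4)/(8m + 12) + 9/8| < eps whenever m > (35/16)/eps.
Take K = (35/16)/eps. If m > K then |(-9m + 4)/(8m + 12) + 9/8| ≤ (35/16)/m < eps.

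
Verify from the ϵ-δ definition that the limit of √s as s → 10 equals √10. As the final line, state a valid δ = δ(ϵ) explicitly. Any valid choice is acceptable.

δ = min(10, √10·ϵ)

Let ϵ > 0 be given. We want δ > 0 such that 0 < |s − 10| < δ implies |√s − √10| < ϵ.
Rationalise: √s − √10 = (s − 10)/(√s + √10), so |√s − √10| = |s − 10|/(√s + √10).
Restrict δ ≤ 10 so that |s − 10| < 10 forces s > 0, and then √s + √10 > √10.
Hence |√s − √10| < |s − 10|/√10, which is < ϵ once |s − 10| < √10·ϵ.
Take δ = min(10, √10·ϵ). If 0 < |s − 10| < δ then s > 0 and |√s − √10| < |s − 10|/√10 < ϵ.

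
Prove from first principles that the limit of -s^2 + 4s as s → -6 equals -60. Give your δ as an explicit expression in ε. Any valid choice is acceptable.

δ = min(2, ε/18)

Let ε > 0. We want δ > 0 such that 0 < |s + 6| < δ implies |(-s^2 + 4s) + 60| < ε.
(-s^2 + 4s) + 60 = -s^2 + 4s + 60 = (s + 6)(-s + 10).
So |(-s^2 + 4s) + 60| = |s + 6|·|-s + 10|.
Require δ ≤ 2. Then |s + 6| < 2 gives |s| < 8, and by the triangle inequality |-s + 10| ≤ 8 + 10 = 18.
Hence |(-s^2 + 4s) + 60| ≤ 18|s + 6| < ε provided |s + 6| < ε/18.
Choosing δ = min(2, ε/18) ensures both conditions, hence |(-s^2 + 4s) + 60| < ε.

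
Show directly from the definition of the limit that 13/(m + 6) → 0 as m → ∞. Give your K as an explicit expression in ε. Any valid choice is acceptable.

K = 13/ε

Let ε > 0 be given. For m ≥ 1, |13/(m + 6) − 0| = 13/(m + 6) ≤ 13/m.
We need 13/m < ε, i.e. m > 13/ε.
Take K = 13/ε. If m > K then |13/(m + 6)| ≤ 13/m < ε.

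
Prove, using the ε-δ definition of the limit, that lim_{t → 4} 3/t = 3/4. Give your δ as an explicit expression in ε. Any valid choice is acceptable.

δ = min(2, (8/3)ε)

Suppose ε > 0. We seek δ > 0 such that 0 < |t − 4| < δ implies |3/t − (3/4)| < ε.
|3/t − (3/4)| = 3·|4 − t|/(4·|t|) = 3|t − 4|/(4|t|).
Restrict δ ≤ 2. Then |t − 4| < 2 gives |t| > 2, so 4|t| > 8.
Then |3/t − (3/4)| < 3|t − 4|/8, which is < ε when |t − 4| < (8/3)ε.
Take δ = min(2, (8/3)ε). Then 0 < |t − 4| < δ gives both |t − 4| < 2 and |t − 4| < (8/3)ε, so |3/t − (3/4)| < ε.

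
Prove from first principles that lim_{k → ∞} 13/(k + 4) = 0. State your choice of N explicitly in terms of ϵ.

N = 13/ϵ

Let ϵ > 0. For k ≥ 1, |13/(k + 4) − 0| = 13/(k + 4) ≤ 13/k.
We need 13/k < ϵ, i.e. k > 13/ϵ.
Take N = 13/ϵ. If k > N then |13/(k + 4)| ≤ 13/k < ϵ.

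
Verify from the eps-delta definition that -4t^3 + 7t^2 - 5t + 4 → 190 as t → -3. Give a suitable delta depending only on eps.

delta = min(1, eps/202)

Let eps > 0. We want delta > 0 such that 0 < |t + 3| < delta implies |(-4t^3 + 7t^2 - 5t + 4) − 190| < eps.
(-4t^3 + 7t^2 - 5t + 4) − 190 = -4t^3 + 7t^2 - 5t - 186 = (t + 3)(-4t^2 + 19t - 62).
So |(-4t^3 + 7t^2 - 5t + 4) − 190| = |t + 3|·|-4t^2 + 19t - 62|.
Assume first that |t + 3| < 1, so |t| < 4. Then |-4t^2 + 19t - 62| ≤ 4·4^2 + 19·4 + 62 = 202.
Hence |(-4t^3 + 7t^2 - 5t + 4) − 190| ≤ 202|t + 3| < eps provided |t + 3| < eps/202.
Take delta = min(1, eps/202). Then 0 < |t + 3| < delta gives both |t + 3| < 1 and |t + 3| < eps/202, so |(-4t^3 + 7t^2 - 5t + 4) − 190| < eps.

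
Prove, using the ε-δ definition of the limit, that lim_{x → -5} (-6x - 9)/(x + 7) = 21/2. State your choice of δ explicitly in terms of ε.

δ = min(1, (2/33)ε)

Suppose ε > 0. We want δ > 0 with 0 < |x + 5| < δ ⇒ |(-6x - 9)/(x + 7) − (21/2)| < ε.
Combining over a common denominator, (-6x - 9)/(x + 7) − (21/2) = [(-6x - 9)·2 − 21·(x + 7)] / [2·(x + 7)] = -33(x + 5) / (2(x + 7)).
So |(-6x - 9)/(x + 7) − (21/2)| = 33|x + 5| / (2·|x + 7|).
Require δ ≤ 1, so |x + 7| ≥ |2| − |x + 5| > 2 − 1 = 1.
Hence |(-6x - 9)/(x + 7) − (21/2)| < 33|x + 5|/(2·1) = (33/2)|x + 5|, which is < ε once |x + 5| < (2/33)ε.
Take δ = min(1, (2/33)ε). Then 0 < |x + 5| < δ forces both bounds, so |(-6x - 9)/(x + 7) − (21/2)| < ε.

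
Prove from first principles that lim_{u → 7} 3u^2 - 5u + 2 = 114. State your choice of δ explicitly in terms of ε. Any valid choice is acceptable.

δ = min(1, ε/40)

Fix ε > 0. We want δ > 0 such that 0 < |u − 7| < δ implies |(3u^2 - 5u + 2) − 114| < ε.
(3u^2 - 5u + 2) − 114 = 3u^2 - 5u - 112 = (u − 7)(3u + 16).
So |(3u^2 - 5u + 2) − 114| = |u − 7|·|3u + 16|.
Assume first that |u − 7| < 1, so |u| < 8. Then |3u + 16| ≤ 3·8 + 16 = 40.
Hence |(3u^2 - 5u + 2) − 114| ≤ 40|u − 7| < ε provided |u − 7| < ε/40.
Choosing δ = min(1, ε/40) ensures both conditions, hence |(3u^2 - 5u + 2) − 114| < ε.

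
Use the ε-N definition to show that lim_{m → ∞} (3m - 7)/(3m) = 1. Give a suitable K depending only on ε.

Suppose ε > 0. For m ≥ 1, |(3m - 7)/(3m) − 1| = |-21|/(3(3m)) = 21/(3(3m)).
Since 3m ≥ 3m for m ≥ 1, this is ≤ 21/(3·3m) = (7/3)/m.
So |(3m - 7)/(3m) − 1| < ε whenever m > (7/3)/ε.
Take K = (7/3)/ε. If m > K then |(3m - 7)/(3m) − 1| ≤ (7/3)/m < ε.

K = (7/3)/ε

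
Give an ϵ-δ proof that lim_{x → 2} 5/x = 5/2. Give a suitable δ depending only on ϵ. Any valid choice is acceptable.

δ = min(1, (2/5)ϵ)

Suppose ϵ > 0. We seek δ > 0 such that 0 < |x − 2| < δ implies |5/x − (5/2)| < ϵ.
|5/x − (5/2)| = 5·|2 − x|/(2·|x|) = 5|x − 2|/(2|x|).
Require δ ≤ 1 so that |x| > 2 − 1 = 1, hence 2|x| > 2.
Then |5/x − (5/2)| < 5|x − 2|/2, which is < ϵ when |x − 2| < (2/5)ϵ.
Take δ = min(1, (2/5)ϵ). Then 0 < |x − 2| < δ gives both |x − 2| < 1 and |x − 2| < (2/5)ϵ, so |5/x − (5/2)| < ϵ.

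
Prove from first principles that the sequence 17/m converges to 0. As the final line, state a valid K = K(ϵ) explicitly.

Let ϵ > 0. For m ≥ 1, |17/m − 0| = 17/(m) ≤ 17/m.
We need 17/m < ϵ, i.e. m > 17/ϵ.
Take K = 17/ϵ. If m > K then |17/m| ≤ 17/m < ϵ.

K = 17/ϵ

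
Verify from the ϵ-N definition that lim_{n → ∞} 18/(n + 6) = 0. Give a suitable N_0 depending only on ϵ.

N_0 = 18/ϵ

Let ϵ > 0. For n ≥ 1, |18/(n + 6) − 0| = 18/(n + 6) ≤ 18/n.
We need 18/n < ϵ, i.e. n > 18/ϵ.
Take N_0 = 18/ϵ. If n > N_0 then |18/(n + 6)| ≤ 18/n < ϵ.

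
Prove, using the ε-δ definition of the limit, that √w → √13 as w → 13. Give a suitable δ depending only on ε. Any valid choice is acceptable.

δ = min(13, √13·ε)

Fix ε > 0. We want δ > 0 such that 0 < |w − 13| < δ implies |√w − √13| < ε.
Rationalise: √w − √13 = (w − 13)/(√w + √13), so |√w − √13| = |w − 13|/(√w + √13).
Restrict δ ≤ 13 so that |w − 13| < 13 forces w > 0, and then √w + √13 > √13.
Hence |√w − √13| < |w − 13|/√13, which is < ε once |w − 13| < √13·ε.
Take δ = min(13, √13·ε). If 0 < |w − 13| < δ then w > 0 and |√w − √13| < |w − 13|/√13 < ε.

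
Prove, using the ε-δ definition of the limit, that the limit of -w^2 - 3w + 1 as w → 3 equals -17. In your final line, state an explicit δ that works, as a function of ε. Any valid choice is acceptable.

δ = min(2, ε/11)

Suppose ε > 0. We want δ > 0 such that 0 < |w − 3| < δ implies |(-w^2 - 3w + 1) + 17| < ε.
(-w^2 - 3w + 1) + 17 = -w^2 - 3w + 18 = (w − 3)(-w - 6).
So |(-w^2 - 3w + 1) + 17| = |w − 3|·|-w - 6|.
Require δ ≤ 2. Then |w − 3| < 2 gives |w| < 5, and by the triangle inequality |-w - 6| ≤ 5 + 6 = 11.
Hence |(-w^2 - 3w + 1) + 17| ≤ 11|w − 3| < ε provided |w − 3| < ε/11.
Take δ = min(2, ε/11). Then 0 < |w − 3| < δ gives both |w − 3| < 2 and |w − 3| < ε/11, so |(-w^2 - 3w + 1) + 17| < ε.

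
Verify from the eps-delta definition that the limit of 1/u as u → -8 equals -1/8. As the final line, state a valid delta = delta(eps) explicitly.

Let eps > 0. We seek delta > 0 such that 0 < |u + 8| < delta implies |1/u + 1/8| < eps.
|1/u + 1/8| = |-8 − u|/(8·|u|) = |u + 8|/(8|u|).
Restrict delta ≤ 4. Then |u + 8| < 4 gives |u| > 4, so 8|u| > 32.
Then |1/u + 1/8| < |u + 8|/32, which is < eps when |u + 8| < 32eps.
Take delta = min(4, 32eps). Then 0 < |u + 8| < delta gives both |u + 8| < 4 and |u + 8| < 32eps, so |1/u + 1/8| < eps.

delta = min(4, 32eps)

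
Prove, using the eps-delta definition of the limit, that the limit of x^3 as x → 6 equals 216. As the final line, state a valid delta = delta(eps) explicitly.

Let eps > 0. We seek delta > 0 with 0 < |x − 6| < delta ⇒ |x^3 − 216| < eps.
Factor: x^3 − 216 = (x − 6)(x^2 + 6x + 36), so |x^3 − 216| = |x − 6|·|x^2 + 6x + 36|.
Impose delta ≤ 1 so that |x| < 7; then |x^2 + 6x + 36| ≤ 127.
Hence |x^3 − 216| ≤ 127|x − 6|, which is < eps once |x − 6| < eps/127.
Take delta = min(1, eps/127). If 0 < |x − 6| < delta then both bounds hold and |x^3 − 216| ≤ 127|x − 6| < 127·(eps/127) = eps.

delta = min(1, eps/127)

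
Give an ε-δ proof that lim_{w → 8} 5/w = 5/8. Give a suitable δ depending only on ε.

Let ε > 0. We seek δ > 0 such that 0 < |w − 8| < δ implies |5/w − (5/8)| < ε.
|5/w − (5/8)| = 5·|8 − w|/(8·|w|) = 5|w − 8|/(8|w|).
Restrict δ ≤ 4. Then |w − 8| < 4 gives |w| > 4, so 8|w| > 32.
Then |5/w − (5/8)| < 5|w − 8|/32, which is < ε when |w − 8| < (32/5)ε.
Take δ = min(4, (32/5)ε). Then 0 < |w − 8| < δ gives both |w − 8| < 4 and |w − 8| < (32/5)ε, so |5/w − (5/8)| < ε.

δ = min(4, (32/5)ε)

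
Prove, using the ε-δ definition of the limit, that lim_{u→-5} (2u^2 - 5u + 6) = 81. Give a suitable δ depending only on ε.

Suppose ε > 0. We want δ > 0 such that 0 < |u + 5| < δ implies |(2u^2 - 5u + 6) − 81| < ε.
(2u^2 - 5u + 6) − 81 = 2u^2 - 5u - 75 = (u + 5)(2u - 15).
So |(2u^2 - 5u + 6) − 81| = |u + 5|·|2u - 15|.
Require δ ≤ 2. Then |u + 5| < 2 gives |u| < 7, and by the triangle inequality |2u - 15| ≤ 2·7 + 15 = 29.
Hence |(2u^2 - 5u + 6) − 81| ≤ 29|u + 5| < ε provided |u + 5| < ε/29.
Take δ = min(2, ε/29). Then 0 < |u + 5| < δ gives both |u + 5| < 2 and |u + 5| < ε/29, so |(2u^2 - 5u + 6) − 81| < ε.

δ = min(2, ε/29)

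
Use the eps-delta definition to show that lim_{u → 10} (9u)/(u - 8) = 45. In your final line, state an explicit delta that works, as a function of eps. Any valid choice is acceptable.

Suppose eps > 0. We want delta > 0 with 0 < |u − 10| < delta ⇒ |(9u)/(u - 8) − 45| < eps.
Combining over a common denominator, (9u)/(u - 8) − 45 = [(9u)·2 − 90·(u - 8)] / [2·(u - 8)] = -72(u − 10) / (2(u - 8)).
So |(9u)/(u - 8) − 45| = 72|u − 10| / (2·|u − 8|).
Require delta ≤ 1, so |u − 8| ≥ |2| − |u − 10| > 2 − 1 = 1.
Hence |(9u)/(u - 8) − 45| < 72|u − 10|/(2·1) = 36|u − 10|, which is < eps once |u − 10| < (1/36)eps.
Take delta = min(1, (1/36)eps). Then 0 < |u − 10| < delta forces both bounds, so |(9u)/(u - 8) − 45| < eps.

delta = min(1, (1/36)eps)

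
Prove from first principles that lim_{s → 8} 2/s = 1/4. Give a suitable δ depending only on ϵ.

Suppose ϵ > 0. We seek δ > 0 such that 0 < |s − 8| < δ implies |2/s − (1/4)| < ϵ.
|2/s − (1/4)| = 2·|8 − s|/(8·|s|) = 2|s − 8|/(8|s|).
Restrict δ ≤ 4. Then |s − 8| < 4 gives |s| > 4, so 8|s| > 32.
Then |2/s − (1/4)| < 2|s − 8|/32, which is < ϵ when |s − 8| < 16ϵ.
Take δ = min(4, 16ϵ). Then 0 < |s − 8| < δ gives both |s − 8| < 4 and |s − 8| < 16ϵ, so |2/s − (1/4)| < ϵ.

δ = min(4, 16ϵ)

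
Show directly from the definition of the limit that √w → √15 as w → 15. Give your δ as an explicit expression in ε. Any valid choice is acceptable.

δ = min(15, √15·ε)

Let ε > 0. We want δ > 0 such that 0 < |w − 15| < δ implies |√w − √15| < ε.
Multiplying by the conjugate, |√w − √15| = |w − 15|/(√w + √15).
Restrict δ ≤ 15 so that |w − 15| < 15 forces w > 0, and then √w + √15 > √15.
Hence |√w − √15| < |w − 15|/√15, which is < ε once |w − 15| < √15·ε.
Take δ = min(15, √15·ε). If 0 < |w − 15| < δ then w > 0 and |√w − √15| < |w − 15|/√15 < ε.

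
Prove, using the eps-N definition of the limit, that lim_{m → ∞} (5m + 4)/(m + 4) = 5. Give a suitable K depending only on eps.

K = 16/eps

Let eps > 0 be given. For m ≥ 1, |(5m + 4)/(m + 4) − 5| = |-16|/((m + 4)) = 16/((m + 4)).
Since m + 4 ≥ m for m ≥ 1, this is ≤ 16/(m) = 16/m.
So |(5m + 4)/(m + 4) − 5| < eps whenever m > 16/eps.
Take K = 16/eps. If m > K then |(5m + 4)/(m + 4) − 5| ≤ 16/m < eps.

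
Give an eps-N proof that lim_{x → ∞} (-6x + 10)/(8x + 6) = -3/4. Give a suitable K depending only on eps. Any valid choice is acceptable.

Let eps > 0 be given. We seek K > 0 such that x > K implies |(-6x + 10)/(8x + 6) + 3/4| < eps.
(-6x + 10)/(8x + 6) + 3/4 = (8(-6x + 10) − (-6)(8x + 6)) / (8(8x + 6)) = 116/(8(8x + 6)).
For x > 0 we have 8x + 6 > 8x, so |(-6x + 10)/(8x + 6) + 3/4| = 116/(8(8x + 6)) < 116/(8·8x) = (29/16)/x.
Thus |(-6x + 10)/(8x + 6) + 3/4| < eps whenever x > (29/16)/eps.
Take K = (29/16)/eps. If x > K then |(-6x + 10)/(8x + 6) + 3/4| < (29/16)/x < eps.

K = (29/16)/eps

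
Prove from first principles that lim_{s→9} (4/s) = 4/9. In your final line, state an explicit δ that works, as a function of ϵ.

δ = min(9/2, (81/8)ϵ)

Let ϵ > 0. We seek δ > 0 such that 0 < |s − 9| < δ implies |4/s − (4/9)| < ϵ.
|4/s − (4/9)| = 4·|9 − s|/(9·|s|) = 4|s − 9|/(9|s|).
Require δ ≤ 9/2 so that |s| > 9 − 9/2 = 9/2, hence 9|s| > 81/2.
Then |4/s − (4/9)| < 4|s − 9|/(81/2), which is < ϵ when |s − 9| < (81/8)ϵ.
Take δ = min(9/2, (81/8)ϵ). Then 0 < |s − 9| < δ gives both |s − 9| < 9/2 and |s − 9| < (81/8)ϵ, so |4/s − (4/9)| < ϵ.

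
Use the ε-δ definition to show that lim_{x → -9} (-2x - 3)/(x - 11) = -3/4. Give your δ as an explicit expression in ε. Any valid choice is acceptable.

δ = min(10, 8ε)

Suppose ε > 0. We want δ > 0 with 0 < |x + 9| < δ ⇒ |(-2x - 3)/(x - 11) + 3/4| < ε.
Combining over a common denominator, (-2x - 3)/(x - 11) + 3/4 = [(-2x - 3)·(-20) − 15·(x - 11)] / [(-20)·(x - 11)] = 25(x + 9) / ((-20)(x - 11)).
So |(-2x - 3)/(x - 11) + 3/4| = 25|x + 9| / (20·|x − 11|).
Restrict δ ≤ 10. Then |x + 9| < 10 gives |x − 11| = |(x + 9) + (-20)| ≥ 20 − 10 = 10.
Hence |(-2x - 3)/(x - 11) + 3/4| < 25|x + 9|/(20·10) = (1/8)|x + 9|, which is < ε once |x + 9| < 8ε.
Take δ = min(10, 8ε). Then 0 < |x + 9| < δ forces both bounds, so |(-2x - 3)/(x - 11) + 3/4| < ε.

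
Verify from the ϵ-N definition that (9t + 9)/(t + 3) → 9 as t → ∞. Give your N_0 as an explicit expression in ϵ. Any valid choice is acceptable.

Fix ϵ > 0. We seek N_0 > 0 such that t > N_0 implies |(9t + 9)/(t + 3) − 9| < ϵ.
(9t + 9)/(t + 3) − 9 = ((9t + 9) − 9(t + 3)) / ((t + 3)) = -18/((t + 3)).
For t > 0 we have t + 3 > t, so |(9t + 9)/(t + 3) − 9| = 18/((t + 3)) < 18/(t) = 18/t.
Thus |(9t + 9)/(t + 3) − 9| < ϵ whenever t > 18/ϵ.
Take N_0 = 18/ϵ. If t > N_0 then |(9t + 9)/(t + 3) − 9| < 18/t < ϵ.

N_0 = 18/ϵ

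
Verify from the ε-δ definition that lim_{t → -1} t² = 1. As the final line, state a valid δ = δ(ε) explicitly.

δ = min(2, ε/4)

Let ε > 0 be given. We seek δ > 0 with 0 < |t + 1| < δ ⇒ |t² − 1| < ε.
Factor: t² − 1 = (t + 1)(t - 1), so |t² − 1| = |t + 1|·|t - 1|.
Impose δ ≤ 2 so that |t| < 3; then |t - 1| ≤ 4.
Hence |t² − 1| ≤ 4|t + 1|, which is < ε once |t + 1| < ε/4.
Take δ = min(2, ε/4). If 0 < |t + 1| < δ then both bounds hold and |t² − 1| ≤ 4|t + 1| < 4·(ε/4) = ε.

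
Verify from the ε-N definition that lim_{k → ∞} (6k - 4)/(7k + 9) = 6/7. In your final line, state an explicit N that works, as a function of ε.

N = (82/49)/ε

Suppose ε > 0. For k ≥ 1, |(6k - 4)/(7k + 9) − (6/7)| = |-82|/(7(7k + 9)) = 82/(7(7k + 9)).
Since 7k + 9 ≥ 7k for k ≥ 1, this is ≤ 82/(7·7k) = (82/49)/k.
So |(6k - 4)/(7k + 9) − (6/7)| < ε whenever k > (82/49)/ε.
Take N = (82/49)/ε. If k > N then |(6k - 4)/(7k + 9) − (6/7)| ≤ (82/49)/k < ε.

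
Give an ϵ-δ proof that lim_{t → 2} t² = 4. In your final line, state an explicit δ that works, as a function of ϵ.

Let ϵ > 0. We seek δ > 0 with 0 < |t − 2| < δ ⇒ |t² − 4| < ϵ.
Factor: t² − 4 = (t − 2)(t + 2), so |t² − 4| = |t − 2|·|t + 2|.
Restrict δ ≤ 1. Then |t − 2| < 1 gives |t| < 3, so by the triangle inequality |t + 2| ≤ 3 + 2 = 5.
Hence |t² − 4| ≤ 5|t − 2|, which is < ϵ once |t − 2| < ϵ/5.
Take δ = min(1, ϵ/5). If 0 < |t − 2| < δ then both bounds hold and |t² − 4| ≤ 5|t − 2| < 5·(ϵ/5) = ϵ.

δ = min(1, ϵ/5)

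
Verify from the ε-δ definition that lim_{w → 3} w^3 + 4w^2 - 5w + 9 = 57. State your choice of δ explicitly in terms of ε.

Suppose ε > 0. We want δ > 0 such that 0 < |w − 3| < δ implies |(w^3 + 4w^2 - 5w + 9) − 57| < ε.
(w^3 + 4w^2 - 5w + 9) − 57 = w^3 + 4w^2 - 5w - 48 = (w − 3)(w^2 + 7w + 16).
So |(w^3 + 4w^2 - 5w + 9) − 57| = |w − 3|·|w^2 + 7w + 16|.
Require δ ≤ 2. Then |w − 3| < 2 gives |w| < 5, and by the triangle inequality |w^2 + 7w + 16| ≤ 5^2 + 7·5 + 16 = 76.
Hence |(w^3 + 4w^2 - 5w + 9) − 57| ≤ 76|w − 3| < ε provided |w − 3| < ε/76.
Take δ = min(2, ε/76). Then 0 < |w − 3| < δ gives both |w − 3| < 2 and |w − 3| < ε/76, so |(w^3 + 4w^2 - 5w + 9) − 57| < ε.

δ = min(2, ε/76)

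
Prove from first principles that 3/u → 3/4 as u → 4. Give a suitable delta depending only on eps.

delta = min(2, (8/3)eps)

Let eps > 0. We seek delta > 0 such that 0 < |u − 4| < delta implies |3/u − (3/4)| < eps.
|3/u − (3/4)| = 3·|4 − u|/(4·|u|) = 3|u − 4|/(4|u|).
Require delta ≤ 2 so that |u| > 4 − 2 = 2, hence 4|u| > 8.
Then |3/u − (3/4)| < 3|u − 4|/8, which is < eps when |u − 4| < (8/3)eps.
Take delta = min(2, (8/3)eps). Then 0 < |u − 4| < delta gives both |u − 4| < 2 and |u − 4| < (8/3)eps, so |3/u − (3/4)| < eps.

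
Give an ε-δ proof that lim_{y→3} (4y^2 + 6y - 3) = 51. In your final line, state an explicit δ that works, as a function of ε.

Let ε > 0. We want δ > 0 such that 0 < |y − 3| < δ implies |(4y^2 + 6y - 3) − 51| < ε.
(4y^2 + 6y - 3) − 51 = 4y^2 + 6y - 54 = (y − 3)(4y + 18).
So |(4y^2 + 6y - 3) − 51| = |y − 3|·|4y + 18|.
Assume first that |y − 3| < 1, so |y| < 4. Then |4y + 18| ≤ 4·4 + 18 = 34.
Hence |(4y^2 + 6y - 3) − 51| ≤ 34|y − 3| < ε provided |y − 3| < ε/34.
Take δ = min(1, ε/34). Then 0 < |y − 3| < δ gives both |y − 3| < 1 and |y − 3| < ε/34, so |(4y^2 + 6y - 3) − 51| < ε.

δ = min(1, ε/34)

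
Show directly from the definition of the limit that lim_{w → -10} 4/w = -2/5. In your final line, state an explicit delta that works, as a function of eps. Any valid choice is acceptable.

Let eps > 0. We seek delta > 0 such that 0 < |w + 10| < delta implies |4/w + 2/5| < eps.
|4/w + 2/5| = 4·|-10 − w|/(10·|w|) = 4|w + 10|/(10|w|).
Restrict delta ≤ 5. Then |w + 10| < 5 gives |w| > 5, so 10|w| > 50.
Then |4/w + 2/5| < 4|w + 10|/50, which is < eps when |w + 10| < (25/2)eps.
Take delta = min(5, (25/2)eps). Then 0 < |w + 10| < delta gives both |w + 10| < 5 and |w + 10| < (25/2)eps, so |4/w + 2/5| < eps.

delta = min(5, (25/2)eps)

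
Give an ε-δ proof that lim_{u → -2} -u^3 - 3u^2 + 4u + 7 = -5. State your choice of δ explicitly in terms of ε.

δ = min(1, ε/18)

Fix ε > 0. We want δ > 0 such that 0 < |u + 2| < δ implies |(-u^3 - 3u^2 + 4u + 7) + 5| < ε.
(-u^3 - 3u^2 + 4u + 7) + 5 = -u^3 - 3u^2 + 4u + 12 = (u + 2)(-u^2 - u + 6).
So |(-u^3 - 3u^2 + 4u + 7) + 5| = |u + 2|·|-u^2 - u + 6|.
Require δ ≤ 1. Then |u + 2| < 1 gives |u| < 3, and by the triangle inequality |-u^2 - u + 6| ≤ 3^2 + 3 + 6 = 18.
Hence |(-u^3 - 3u^2 + 4u + 7) + 5| ≤ 18|u + 2| < ε provided |u + 2| < ε/18.
Choosing δ = min(1, ε/18) ensures both conditions, hence |(-u^3 - 3u^2 + 4u + 7) + 5| < ε.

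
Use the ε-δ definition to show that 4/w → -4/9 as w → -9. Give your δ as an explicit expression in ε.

δ = min(9/2, (81/8)ε)

Fix ε > 0. We seek δ > 0 such that 0 < |w + 9| < δ implies |4/w + 4/9| < ε.
|4/w + 4/9| = 4·|-9 − w|/(9·|w|) = 4|w + 9|/(9|w|).
Require δ ≤ 9/2 so that |w| > 9 − 9/2 = 9/2, hence 9|w| > 81/2.
Then |4/w + 4/9| < 4|w + 9|/(81/2), which is < ε when |w + 9| < (81/8)ε.
Take δ = min(9/2, (81/8)ε). Then 0 < |w + 9| < δ gives both |w + 9| < 9/2 and |w + 9| < (81/8)ε, so |4/w + 4/9| < ε.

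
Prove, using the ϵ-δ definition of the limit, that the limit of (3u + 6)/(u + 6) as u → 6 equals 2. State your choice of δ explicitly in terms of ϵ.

Fix ϵ > 0. We want δ > 0 with 0 < |u − 6| < δ ⇒ |(3u + 6)/(u + 6) − 2| < ϵ.
Combining over a common denominator, (3u + 6)/(u + 6) − 2 = [(3u + 6)·12 − 24·(u + 6)] / [12·(u + 6)] = 12(u − 6) / (12(u + 6)).
So |(3u + 6)/(u + 6) − 2| = 12|u − 6| / (12·|u + 6|).
Require δ ≤ 6, so |u + 6| ≥ |12| − |u − 6| > 12 − 6 = 6.
Hence |(3u + 6)/(u + 6) − 2| < 12|u − 6|/(12·6) = (1/6)|u − 6|, which is < ϵ once |u − 6| < 6ϵ.
Take δ = min(6, 6ϵ). Then 0 < |u − 6| < δ forces both bounds, so |(3u + 6)/(u + 6) − 2| < ϵ.

δ = min(6, 6ϵ)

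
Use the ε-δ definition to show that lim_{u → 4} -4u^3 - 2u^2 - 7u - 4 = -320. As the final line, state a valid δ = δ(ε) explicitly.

Fix ε > 0. We want δ > 0 such that 0 < |u − 4| < δ implies |(-4u^3 - 2u^2 - 7u - 4) + 320| < ε.
(-4u^3 - 2u^2 - 7u - 4) + 320 = -4u^3 - 2u^2 - 7u + 316 = (u − 4)(-4u^2 - 18u - 79).
So |(-4u^3 - 2u^2 - 7u - 4) + 320| = |u − 4|·|-4u^2 - 18u - 79|.
Require δ ≤ 1. Then |u − 4| < 1 gives |u| < 5, and by the triangle inequality |-4u^2 - 18u - 79| ≤ 4·5^2 + 18·5 + 79 = 269.
Hence |(-4u^3 - 2u^2 - 7u - 4) + 320| ≤ 269|u − 4| < ε provided |u − 4| < ε/269.
Choosing δ = min(1, ε/269) ensures both conditions, hence |(-4u^3 - 2u^2 - 7u - 4) + 320| < ε.

δ = min(1, ε/269)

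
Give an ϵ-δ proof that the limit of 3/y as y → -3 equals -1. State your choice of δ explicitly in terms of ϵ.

δ = min(3/2, (3/2)ϵ)

Let ϵ > 0 be given. We seek δ > 0 such that 0 < |y + 3| < δ implies |3/y + 1| < ϵ.
|3/y + 1| = 3·|-3 − y|/(3·|y|) = 3|y + 3|/(3|y|).
Require δ ≤ 3/2 so that |y| > 3 − 3/2 = 3/2, hence 3|y| > 9/2.
Then |3/y + 1| < 3|y + 3|/(9/2), which is < ϵ when |y + 3| < (3/2)ϵ.
Take δ = min(3/2, (3/2)ϵ). Then 0 < |y + 3| < δ gives both |y + 3| < 3/2 and |y + 3| < (3/2)ϵ, so |3/y + 1| < ϵ.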